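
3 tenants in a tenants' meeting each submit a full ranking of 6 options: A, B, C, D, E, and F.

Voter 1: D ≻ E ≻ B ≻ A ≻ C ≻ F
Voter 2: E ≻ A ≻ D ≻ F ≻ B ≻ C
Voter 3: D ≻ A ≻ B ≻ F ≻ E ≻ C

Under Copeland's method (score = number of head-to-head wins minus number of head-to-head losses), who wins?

Pairwise results:
  A vs B: A wins 2–1.
  A vs C: A wins 3–0.
  A vs D: D wins 2–1.
  A vs E: E wins 2–1.
  A vs F: A wins 3–0.
  B vs C: B wins 3–0.
  B vs D: D wins 3–0.
  B vs E: E wins 2–1.
  B vs F: B wins 2–1.
  C vs D: D wins 3–0.
  C vs E: E wins 3–0.
  C vs F: F wins 2–1.
  D vs E: D wins 2–1.
  D vs F: D wins 3–0.
  E vs F: E wins 2–1.
Copeland scores (wins − losses):
  A: 3 − 2 = 1
  B: 2 − 3 = -1
  C: 0 − 5 = -5
  D: 5 − 0 = 5
  E: 4 − 1 = 3
  F: 1 − 4 = -3
D has the best Copeland score.

D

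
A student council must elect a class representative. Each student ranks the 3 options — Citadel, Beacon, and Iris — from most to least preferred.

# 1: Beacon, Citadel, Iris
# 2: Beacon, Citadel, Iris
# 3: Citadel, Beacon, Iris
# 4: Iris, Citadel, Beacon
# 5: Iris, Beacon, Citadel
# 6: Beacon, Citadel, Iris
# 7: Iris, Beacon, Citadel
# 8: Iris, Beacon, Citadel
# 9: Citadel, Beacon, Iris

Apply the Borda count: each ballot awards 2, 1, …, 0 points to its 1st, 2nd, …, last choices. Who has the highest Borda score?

Beacon

Borda scores:
  Citadel: 1 + 1 + 2 + 1 + 0 + 1 + 0 + 0 + 2 = 8
  Beacon: 2 + 2 + 1 + 0 + 1 + 2 + 1 + 1 + 1 = 11
  Iris: 0 + 0 + 0 + 2 + 2 + 0 + 2 + 2 + 0 = 8
Beacon has the highest total.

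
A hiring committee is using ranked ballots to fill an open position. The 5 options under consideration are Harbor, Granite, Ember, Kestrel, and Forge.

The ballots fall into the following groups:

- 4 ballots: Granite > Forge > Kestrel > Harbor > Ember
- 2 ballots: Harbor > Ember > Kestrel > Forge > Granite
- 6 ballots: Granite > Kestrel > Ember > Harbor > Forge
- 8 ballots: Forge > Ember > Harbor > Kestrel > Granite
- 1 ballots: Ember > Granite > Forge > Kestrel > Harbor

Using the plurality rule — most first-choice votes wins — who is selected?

First-place vote totals:
  Harbor: 2
  Granite: 10
  Ember: 1
  Kestrel: 0
  Forge: 8
Granite has the most first-place votes.

Granite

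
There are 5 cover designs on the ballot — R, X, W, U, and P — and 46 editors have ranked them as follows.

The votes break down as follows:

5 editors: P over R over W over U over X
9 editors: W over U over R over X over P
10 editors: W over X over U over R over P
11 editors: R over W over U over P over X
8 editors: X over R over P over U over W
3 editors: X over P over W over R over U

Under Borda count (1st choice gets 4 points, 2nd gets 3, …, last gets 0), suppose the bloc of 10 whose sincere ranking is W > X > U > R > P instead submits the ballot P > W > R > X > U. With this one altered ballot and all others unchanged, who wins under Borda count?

Borda totals with the altered ballot: R 124, X 63, W 115, U 62, P 96.
The switch changes the winner from W to R.

R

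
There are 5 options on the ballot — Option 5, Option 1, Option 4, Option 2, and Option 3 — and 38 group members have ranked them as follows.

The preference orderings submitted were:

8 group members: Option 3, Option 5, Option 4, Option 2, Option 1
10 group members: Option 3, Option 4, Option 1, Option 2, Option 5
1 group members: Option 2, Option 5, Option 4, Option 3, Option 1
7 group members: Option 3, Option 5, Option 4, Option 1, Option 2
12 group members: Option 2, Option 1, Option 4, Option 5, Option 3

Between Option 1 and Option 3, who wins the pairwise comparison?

Option 3

Ballots ranking Option 1 above Option 3: 12.
Ballots ranking Option 3 above Option 1: 8+10+1+7 = 26.
Option 3 wins the head-to-head, 26–12.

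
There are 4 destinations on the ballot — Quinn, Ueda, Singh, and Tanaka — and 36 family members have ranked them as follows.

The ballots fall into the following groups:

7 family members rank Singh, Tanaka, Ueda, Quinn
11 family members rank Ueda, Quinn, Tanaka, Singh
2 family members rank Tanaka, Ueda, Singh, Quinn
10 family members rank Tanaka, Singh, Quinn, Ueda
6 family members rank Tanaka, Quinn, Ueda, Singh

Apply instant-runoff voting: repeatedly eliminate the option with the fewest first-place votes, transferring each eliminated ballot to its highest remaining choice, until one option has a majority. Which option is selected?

Tanaka

Round 1: Tanaka 18, Ueda 11, Singh 7, Quinn 0. Quinn has the fewest and is eliminated.
Round 2: Tanaka 18, Ueda 11, Singh 7. Singh has the fewest and is eliminated.
Round 3: Tanaka 25, Ueda 11. Tanaka has a majority.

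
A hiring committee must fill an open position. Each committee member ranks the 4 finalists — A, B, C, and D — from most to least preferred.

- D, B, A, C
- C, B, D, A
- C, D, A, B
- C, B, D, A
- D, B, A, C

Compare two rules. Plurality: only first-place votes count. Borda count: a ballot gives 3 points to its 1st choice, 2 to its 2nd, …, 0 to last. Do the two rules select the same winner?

Plurality first-place counts: A 0, B 0, C 3, D 2 → C.
Borda totals: A 3, B 8, C 9, D 10 → D.
The two rules disagree: plurality picks C, Borda picks D.

No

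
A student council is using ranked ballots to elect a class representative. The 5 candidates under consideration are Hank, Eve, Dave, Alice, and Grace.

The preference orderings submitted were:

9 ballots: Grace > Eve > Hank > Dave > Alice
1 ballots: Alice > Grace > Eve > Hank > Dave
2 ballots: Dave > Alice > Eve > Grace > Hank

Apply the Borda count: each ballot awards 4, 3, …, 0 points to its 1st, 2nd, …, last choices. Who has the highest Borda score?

Borda scores:
  Hank: 9·2 + 1 + 2·0 = 19
  Eve: 9·3 + 2 + 2·2 = 33
  Dave: 9·1 + 0 + 2·4 = 17
  Alice: 9·0 + 4 + 2·3 = 10
  Grace: 9·4 + 3 + 2·1 = 41
Grace has the highest total.

Grace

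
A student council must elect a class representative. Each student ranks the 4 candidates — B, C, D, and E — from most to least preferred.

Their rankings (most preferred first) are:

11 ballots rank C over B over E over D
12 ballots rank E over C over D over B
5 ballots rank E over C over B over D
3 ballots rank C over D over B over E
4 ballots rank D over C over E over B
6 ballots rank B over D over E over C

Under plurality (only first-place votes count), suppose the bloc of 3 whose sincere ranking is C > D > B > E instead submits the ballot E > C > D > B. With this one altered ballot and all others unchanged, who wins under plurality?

First-place totals with the altered ballot: B 6, C 11, D 4, E 20.
The winner is unchanged: still E.

E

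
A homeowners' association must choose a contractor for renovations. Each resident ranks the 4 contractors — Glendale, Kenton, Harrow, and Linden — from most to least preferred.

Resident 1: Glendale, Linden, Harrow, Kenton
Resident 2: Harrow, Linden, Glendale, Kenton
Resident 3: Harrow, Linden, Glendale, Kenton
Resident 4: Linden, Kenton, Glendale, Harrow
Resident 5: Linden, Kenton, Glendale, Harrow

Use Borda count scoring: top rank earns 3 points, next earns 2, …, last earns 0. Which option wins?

Borda scores:
  Glendale: 3 + 1 + 1 + 1 + 1 = 7
  Kenton: 0 + 0 + 0 + 2 + 2 = 4
  Harrow: 1 + 3 + 3 + 0 + 0 = 7
  Linden: 2 + 2 + 2 + 3 + 3 = 12
Linden has the highest total.

Linden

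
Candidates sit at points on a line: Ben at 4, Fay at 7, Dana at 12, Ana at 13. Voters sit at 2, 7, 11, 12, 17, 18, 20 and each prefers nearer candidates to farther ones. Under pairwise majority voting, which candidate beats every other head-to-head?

Dana

With single-peaked preferences on a line, the Condorcet winner is the candidate closest to the median voter.
The median voter (position 12) is closest to Dana at 12.
Check: Dana vs Fay — voters closer to Dana: 5 of 7.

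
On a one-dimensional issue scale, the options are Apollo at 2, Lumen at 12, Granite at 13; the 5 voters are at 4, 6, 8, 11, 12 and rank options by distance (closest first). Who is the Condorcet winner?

With single-peaked preferences on a line, the Condorcet winner is the candidate closest to the median voter.
The median voter (position 8) is closest to Lumen at 12.
Check: Lumen vs Granite — voters closer to Lumen: 5 of 5.

Lumen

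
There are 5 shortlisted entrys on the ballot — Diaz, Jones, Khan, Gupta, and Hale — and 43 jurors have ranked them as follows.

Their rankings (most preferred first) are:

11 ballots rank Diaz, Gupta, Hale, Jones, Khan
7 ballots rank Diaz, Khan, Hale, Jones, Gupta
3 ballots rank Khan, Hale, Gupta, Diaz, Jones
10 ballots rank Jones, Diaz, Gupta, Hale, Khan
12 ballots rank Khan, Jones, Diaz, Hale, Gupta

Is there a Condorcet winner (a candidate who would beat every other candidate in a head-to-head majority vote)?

Head-to-head results (43 voters total):
Diaz vs Jones: Jones wins 22–21.
Diaz vs Khan: Diaz wins 28–15.
Diaz vs Gupta: Diaz wins 40–3.
Diaz vs Hale: Diaz wins 40–3.
Jones vs Khan: Khan wins 22–21.
Jones vs Gupta: Jones wins 29–14.
Jones vs Hale: Jones wins 22–21.
Khan vs Gupta: Khan wins 22–21.
Khan vs Hale: Khan wins 22–21.
Gupta vs Hale: Hale wins 22–21.
No candidate beats all others: Diaz beats Khan beats Jones beats Diaz, a majority cycle.

No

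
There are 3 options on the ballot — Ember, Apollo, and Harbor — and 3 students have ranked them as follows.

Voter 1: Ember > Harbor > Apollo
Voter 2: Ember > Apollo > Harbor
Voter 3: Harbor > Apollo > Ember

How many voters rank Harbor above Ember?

1

Ballots ranking Harbor above Ember: 1.
Ballots ranking Ember above Harbor: 2.
So 1 of 3 voters prefer Harbor to Ember.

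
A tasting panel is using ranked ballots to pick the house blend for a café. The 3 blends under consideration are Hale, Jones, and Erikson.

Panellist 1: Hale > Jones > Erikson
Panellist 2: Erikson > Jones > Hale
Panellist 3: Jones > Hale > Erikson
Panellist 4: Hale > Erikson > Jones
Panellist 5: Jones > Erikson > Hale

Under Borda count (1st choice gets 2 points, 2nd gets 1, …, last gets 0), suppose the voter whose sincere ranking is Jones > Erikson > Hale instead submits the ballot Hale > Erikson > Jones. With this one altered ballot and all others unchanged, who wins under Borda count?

Hale

Borda totals with the altered ballot: Hale 7, Jones 4, Erikson 4.
The switch changes the winner from Jones to Hale.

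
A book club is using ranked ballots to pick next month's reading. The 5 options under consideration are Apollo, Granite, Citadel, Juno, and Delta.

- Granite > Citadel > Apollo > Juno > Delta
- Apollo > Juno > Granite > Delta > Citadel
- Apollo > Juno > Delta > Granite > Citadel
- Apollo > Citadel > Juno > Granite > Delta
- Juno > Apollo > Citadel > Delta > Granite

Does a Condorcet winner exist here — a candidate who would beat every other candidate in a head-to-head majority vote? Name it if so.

Apollo

Head-to-head results (5 voters total):
Apollo vs Granite: Apollo wins 4–1.
Apollo vs Citadel: Apollo wins 4–1.
Apollo vs Juno: Apollo wins 4–1.
Apollo vs Delta: Apollo wins 5–0.
Granite vs Citadel: Granite wins 3–2.
Granite vs Juno: Juno wins 4–1.
Granite vs Delta: Granite wins 3–2.
Citadel vs Juno: Juno wins 3–2.
Citadel vs Delta: Citadel wins 3–2.
Juno vs Delta: Juno wins 5–0.
Apollo beats each rival — Granite (4–1), Citadel (4–1), Juno (4–1), Delta (5–0) — so Apollo is the Condorcet winner.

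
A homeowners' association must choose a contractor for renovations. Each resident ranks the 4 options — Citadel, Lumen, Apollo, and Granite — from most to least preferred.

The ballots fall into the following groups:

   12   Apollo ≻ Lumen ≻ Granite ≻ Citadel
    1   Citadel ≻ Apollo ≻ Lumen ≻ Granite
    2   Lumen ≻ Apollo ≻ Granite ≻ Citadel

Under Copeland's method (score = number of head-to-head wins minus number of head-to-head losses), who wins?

Pairwise results:
  Citadel vs Lumen: Lumen wins 14–1.
  Citadel vs Apollo: Apollo wins 14–1.
  Citadel vs Granite: Granite wins 14–1.
  Lumen vs Apollo: Apollo wins 13–2.
  Lumen vs Granite: Lumen wins 15–0.
  Apollo vs Granite: Apollo wins 15–0.
Copeland scores (wins − losses):
  Citadel: 0 − 3 = -3
  Lumen: 2 − 1 = 1
  Apollo: 3 − 0 = 3
  Granite: 1 − 2 = -1
Apollo has the best Copeland score.

Apollo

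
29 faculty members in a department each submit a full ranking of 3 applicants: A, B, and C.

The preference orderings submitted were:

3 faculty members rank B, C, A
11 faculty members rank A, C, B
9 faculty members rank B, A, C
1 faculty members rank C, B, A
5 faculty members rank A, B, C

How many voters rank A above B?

Ballots ranking A above B: 11+5 = 16.
Ballots ranking B above A: 3+9+1 = 13.
So 16 of 29 voters prefer A to B.

16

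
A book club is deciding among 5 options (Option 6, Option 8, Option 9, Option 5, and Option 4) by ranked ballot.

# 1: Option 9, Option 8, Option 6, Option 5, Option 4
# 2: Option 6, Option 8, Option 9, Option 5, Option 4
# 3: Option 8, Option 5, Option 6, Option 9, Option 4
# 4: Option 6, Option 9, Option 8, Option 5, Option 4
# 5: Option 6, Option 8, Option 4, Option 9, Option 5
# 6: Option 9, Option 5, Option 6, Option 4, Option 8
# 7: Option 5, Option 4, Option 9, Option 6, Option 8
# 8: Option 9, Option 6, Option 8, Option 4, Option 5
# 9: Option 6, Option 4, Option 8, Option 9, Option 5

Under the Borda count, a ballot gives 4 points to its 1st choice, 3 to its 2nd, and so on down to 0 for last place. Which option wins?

Option 6

Borda scores:
  Option 6: 2 + 4 + 2 + 4 + 4 + 2 + 1 + 3 + 4 = 26
  Option 8: 3 + 3 + 4 + 2 + 3 + 0 + 0 + 2 + 2 = 19
  Option 9: 4 + 2 + 1 + 3 + 1 + 4 + 2 + 4 + 1 = 22
  Option 5: 1 + 1 + 3 + 1 + 0 + 3 + 4 + 0 + 0 = 13
  Option 4: 0 + 0 + 0 + 0 + 2 + 1 + 3 + 1 + 3 = 10
Option 6 has the highest total.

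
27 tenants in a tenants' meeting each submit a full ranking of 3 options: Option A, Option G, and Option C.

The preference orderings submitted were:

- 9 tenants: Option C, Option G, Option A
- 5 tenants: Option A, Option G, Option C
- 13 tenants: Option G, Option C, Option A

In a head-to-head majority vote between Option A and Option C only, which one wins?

Ballots ranking Option A above Option C: 5.
Ballots ranking Option C above Option A: 9+13 = 22.
Option C wins the head-to-head, 22–5.

Option C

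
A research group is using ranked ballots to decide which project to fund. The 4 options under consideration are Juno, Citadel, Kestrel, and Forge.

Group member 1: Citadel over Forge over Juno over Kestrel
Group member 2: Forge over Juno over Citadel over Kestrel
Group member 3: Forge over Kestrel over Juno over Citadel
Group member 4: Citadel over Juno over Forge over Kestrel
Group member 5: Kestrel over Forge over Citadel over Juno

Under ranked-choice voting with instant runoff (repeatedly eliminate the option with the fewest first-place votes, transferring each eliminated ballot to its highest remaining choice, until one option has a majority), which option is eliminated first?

Juno

Round 1: Citadel 2, Forge 2, Kestrel 1, Juno 0. Juno has the fewest and is eliminated.
Round 2: Citadel 2, Forge 2, Kestrel 1. Kestrel has the fewest and is eliminated.
Round 3: Forge 3, Citadel 2. Forge has a majority.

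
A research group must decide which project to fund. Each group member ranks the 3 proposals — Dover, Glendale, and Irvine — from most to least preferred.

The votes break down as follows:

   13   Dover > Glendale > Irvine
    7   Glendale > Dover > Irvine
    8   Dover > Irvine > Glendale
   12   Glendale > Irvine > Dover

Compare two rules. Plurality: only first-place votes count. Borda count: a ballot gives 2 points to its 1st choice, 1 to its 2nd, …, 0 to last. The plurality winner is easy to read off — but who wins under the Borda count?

Plurality first-place counts: Dover 21, Glendale 19, Irvine 0 → Dover.
Borda totals: Dover 49, Glendale 51, Irvine 20 → Glendale.

Glendale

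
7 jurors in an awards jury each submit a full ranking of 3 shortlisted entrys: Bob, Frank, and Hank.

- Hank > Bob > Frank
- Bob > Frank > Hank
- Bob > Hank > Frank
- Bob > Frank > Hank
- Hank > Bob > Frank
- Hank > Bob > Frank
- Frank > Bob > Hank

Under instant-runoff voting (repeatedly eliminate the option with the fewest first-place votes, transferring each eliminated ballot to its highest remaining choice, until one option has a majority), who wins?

Bob

Round 1: Bob 3, Hank 3, Frank 1. Frank has the fewest and is eliminated.
Round 2: Bob 4, Hank 3. Bob has a majority.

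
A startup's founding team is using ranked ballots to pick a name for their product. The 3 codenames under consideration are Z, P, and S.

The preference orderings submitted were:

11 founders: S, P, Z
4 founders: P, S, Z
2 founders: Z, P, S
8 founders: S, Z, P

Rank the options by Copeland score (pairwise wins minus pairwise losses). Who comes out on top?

Pairwise results:
  Z vs P: P wins 15–10.
  Z vs S: S wins 23–2.
  P vs S: S wins 19–6.
Copeland scores (wins − losses):
  Z: 0 − 2 = -2
  P: 1 − 1 = 0
  S: 2 − 0 = 2
S has the best Copeland score.

S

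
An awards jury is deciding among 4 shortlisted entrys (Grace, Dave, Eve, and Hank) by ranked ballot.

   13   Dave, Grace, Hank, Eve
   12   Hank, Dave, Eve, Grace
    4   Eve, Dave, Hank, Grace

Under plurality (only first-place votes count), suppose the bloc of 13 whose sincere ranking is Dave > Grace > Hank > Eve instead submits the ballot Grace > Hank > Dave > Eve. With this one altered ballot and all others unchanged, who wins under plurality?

First-place totals with the altered ballot: Grace 13, Dave 0, Eve 4, Hank 12.
The switch changes the winner from Dave to Grace.

Grace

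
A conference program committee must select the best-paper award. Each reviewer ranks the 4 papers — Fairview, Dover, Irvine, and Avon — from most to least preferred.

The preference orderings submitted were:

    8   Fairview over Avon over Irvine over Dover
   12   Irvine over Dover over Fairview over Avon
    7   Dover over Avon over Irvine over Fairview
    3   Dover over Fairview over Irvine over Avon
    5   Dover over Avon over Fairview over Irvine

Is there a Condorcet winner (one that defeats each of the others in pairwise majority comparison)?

Head-to-head results (35 voters total):
Fairview vs Dover: Dover wins 27–8.
Fairview vs Irvine: Irvine wins 19–16.
Fairview vs Avon: Fairview wins 23–12.
Dover vs Irvine: Irvine wins 20–15.
Dover vs Avon: Dover wins 27–8.
Irvine vs Avon: Avon wins 20–15.
No candidate beats all others: Fairview beats Avon beats Irvine beats Fairview, a majority cycle.

No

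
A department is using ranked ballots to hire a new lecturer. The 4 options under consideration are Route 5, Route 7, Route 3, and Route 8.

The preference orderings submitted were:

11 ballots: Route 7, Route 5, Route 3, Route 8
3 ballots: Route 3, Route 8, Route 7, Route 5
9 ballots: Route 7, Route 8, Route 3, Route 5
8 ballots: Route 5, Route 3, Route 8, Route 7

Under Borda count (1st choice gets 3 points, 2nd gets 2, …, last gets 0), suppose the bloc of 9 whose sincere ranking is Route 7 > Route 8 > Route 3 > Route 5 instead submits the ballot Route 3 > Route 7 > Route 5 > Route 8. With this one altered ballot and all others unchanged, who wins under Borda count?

Route 3

Borda totals with the altered ballot: Route 5 55, Route 7 54, Route 3 63, Route 8 14.
The switch changes the winner from Route 7 to Route 3.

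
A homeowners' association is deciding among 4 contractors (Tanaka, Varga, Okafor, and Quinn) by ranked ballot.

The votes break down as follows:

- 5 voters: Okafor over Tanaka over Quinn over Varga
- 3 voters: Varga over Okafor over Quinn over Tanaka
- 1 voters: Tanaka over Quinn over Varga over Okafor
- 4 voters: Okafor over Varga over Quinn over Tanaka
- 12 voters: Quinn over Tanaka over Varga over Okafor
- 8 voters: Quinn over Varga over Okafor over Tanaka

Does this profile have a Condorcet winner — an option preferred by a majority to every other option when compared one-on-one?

Head-to-head results (33 voters total):
Tanaka vs Varga: Tanaka wins 18–15.
Tanaka vs Okafor: Okafor wins 20–13.
Tanaka vs Quinn: Quinn wins 27–6.
Varga vs Okafor: Varga wins 24–9.
Varga vs Quinn: Quinn wins 26–7.
Okafor vs Quinn: Quinn wins 21–12.
Quinn beats each rival — Tanaka (27–6), Varga (26–7), Okafor (21–12) — so Quinn is the Condorcet winner.

Yes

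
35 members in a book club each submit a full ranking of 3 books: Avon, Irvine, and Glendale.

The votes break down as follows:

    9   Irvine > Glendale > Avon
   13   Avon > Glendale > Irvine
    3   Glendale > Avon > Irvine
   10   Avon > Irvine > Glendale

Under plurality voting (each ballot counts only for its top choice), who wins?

Avon

First-place vote totals:
  Avon: 23
  Irvine: 9
  Glendale: 3
Avon has the most first-place votes.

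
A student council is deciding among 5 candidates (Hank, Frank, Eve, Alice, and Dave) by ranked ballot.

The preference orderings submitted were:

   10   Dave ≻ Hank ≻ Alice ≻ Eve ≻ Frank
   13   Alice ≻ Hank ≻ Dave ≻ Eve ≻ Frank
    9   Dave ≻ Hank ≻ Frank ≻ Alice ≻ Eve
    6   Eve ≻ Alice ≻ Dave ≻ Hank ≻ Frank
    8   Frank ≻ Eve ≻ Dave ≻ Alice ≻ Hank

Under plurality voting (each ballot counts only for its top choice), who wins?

First-place vote totals:
  Hank: 0
  Frank: 8
  Eve: 6
  Alice: 13
  Dave: 19
Dave has the most first-place votes.

Dave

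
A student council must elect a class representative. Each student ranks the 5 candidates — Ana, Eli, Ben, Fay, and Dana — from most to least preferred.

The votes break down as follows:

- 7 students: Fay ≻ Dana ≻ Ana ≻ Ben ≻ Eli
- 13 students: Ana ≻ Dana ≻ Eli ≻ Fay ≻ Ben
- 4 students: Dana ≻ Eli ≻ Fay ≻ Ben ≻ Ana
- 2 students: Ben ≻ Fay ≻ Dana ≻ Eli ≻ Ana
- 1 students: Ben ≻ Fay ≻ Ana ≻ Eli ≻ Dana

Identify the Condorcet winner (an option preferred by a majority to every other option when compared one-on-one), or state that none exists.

Head-to-head results (27 voters total):
Ana vs Eli: Ana wins 21–6.
Ana vs Ben: Ana wins 20–7.
Ana vs Fay: Fay wins 14–13.
Ana vs Dana: Ana wins 14–13.
Eli vs Ben: Eli wins 17–10.
Eli vs Fay: Eli wins 17–10.
Eli vs Dana: Dana wins 26–1.
Ben vs Fay: Fay wins 24–3.
Ben vs Dana: Dana wins 24–3.
Fay vs Dana: Dana wins 17–10.
No candidate beats all others: Ana beats Eli beats Fay beats Ana, a majority cycle.

No Condorcet winner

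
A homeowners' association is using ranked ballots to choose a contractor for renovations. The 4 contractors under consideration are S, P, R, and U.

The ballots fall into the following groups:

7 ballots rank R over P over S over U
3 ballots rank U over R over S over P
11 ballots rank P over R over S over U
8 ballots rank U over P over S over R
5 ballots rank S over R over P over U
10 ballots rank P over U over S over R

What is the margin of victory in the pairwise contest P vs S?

Ballots ranking P above S: 7+11+8+10 = 36.
Ballots ranking S above P: 3+5 = 8.
P wins 36–8, a margin of 28.

28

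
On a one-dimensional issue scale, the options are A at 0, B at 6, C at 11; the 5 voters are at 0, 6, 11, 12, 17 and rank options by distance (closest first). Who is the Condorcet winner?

C

With single-peaked preferences on a line, the Condorcet winner is the candidate closest to the median voter.
The median voter (position 11) is closest to C at 11.
Check: C vs B — voters closer to C: 3 of 5.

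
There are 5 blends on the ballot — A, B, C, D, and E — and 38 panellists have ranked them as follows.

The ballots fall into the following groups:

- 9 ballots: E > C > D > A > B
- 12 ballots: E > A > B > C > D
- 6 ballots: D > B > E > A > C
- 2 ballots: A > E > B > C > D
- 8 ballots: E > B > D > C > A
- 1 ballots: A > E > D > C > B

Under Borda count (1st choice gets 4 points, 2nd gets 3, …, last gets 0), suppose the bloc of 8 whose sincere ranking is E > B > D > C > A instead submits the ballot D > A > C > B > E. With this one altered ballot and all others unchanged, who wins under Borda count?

E

Borda totals with the altered ballot: A 87, B 54, C 58, D 76, E 105.
The winner is unchanged: still E.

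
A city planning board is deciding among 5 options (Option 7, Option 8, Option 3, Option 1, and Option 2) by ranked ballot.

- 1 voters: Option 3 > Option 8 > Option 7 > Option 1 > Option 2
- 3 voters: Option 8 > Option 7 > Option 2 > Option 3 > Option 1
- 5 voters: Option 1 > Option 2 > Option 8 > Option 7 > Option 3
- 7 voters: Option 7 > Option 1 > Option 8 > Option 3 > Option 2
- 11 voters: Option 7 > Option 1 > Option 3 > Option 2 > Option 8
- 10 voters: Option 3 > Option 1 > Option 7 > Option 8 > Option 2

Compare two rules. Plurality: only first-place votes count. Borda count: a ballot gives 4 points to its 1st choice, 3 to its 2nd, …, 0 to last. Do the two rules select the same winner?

Plurality first-place counts: Option 7 18, Option 8 3, Option 3 11, Option 1 5, Option 2 0 → Option 7.
Borda totals: Option 7 108, Option 8 49, Option 3 76, Option 1 105, Option 2 32 → Option 7.
The two rules agree on Option 7.

Yes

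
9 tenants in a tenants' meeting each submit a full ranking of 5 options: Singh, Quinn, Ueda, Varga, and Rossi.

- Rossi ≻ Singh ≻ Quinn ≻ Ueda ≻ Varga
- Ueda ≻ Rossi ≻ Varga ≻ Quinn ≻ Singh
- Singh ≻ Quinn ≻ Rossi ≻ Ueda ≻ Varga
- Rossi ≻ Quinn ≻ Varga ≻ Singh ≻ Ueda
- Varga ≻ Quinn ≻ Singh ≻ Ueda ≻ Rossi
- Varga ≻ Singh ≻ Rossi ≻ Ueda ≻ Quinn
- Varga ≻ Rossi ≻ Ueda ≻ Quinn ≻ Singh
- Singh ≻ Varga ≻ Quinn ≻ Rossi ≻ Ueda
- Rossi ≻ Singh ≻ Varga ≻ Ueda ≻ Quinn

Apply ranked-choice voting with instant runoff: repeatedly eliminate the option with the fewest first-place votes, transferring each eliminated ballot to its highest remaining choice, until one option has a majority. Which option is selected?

Round 1: Varga 3, Rossi 3, Singh 2, Ueda 1, Quinn 0. Quinn has the fewest and is eliminated.
Round 2: Varga 3, Rossi 3, Singh 2, Ueda 1. Ueda has the fewest and is eliminated.
Round 3: Rossi 4, Varga 3, Singh 2. Singh has the fewest and is eliminated.
Round 4: Rossi 5, Varga 4. Rossi has a majority.

Rossi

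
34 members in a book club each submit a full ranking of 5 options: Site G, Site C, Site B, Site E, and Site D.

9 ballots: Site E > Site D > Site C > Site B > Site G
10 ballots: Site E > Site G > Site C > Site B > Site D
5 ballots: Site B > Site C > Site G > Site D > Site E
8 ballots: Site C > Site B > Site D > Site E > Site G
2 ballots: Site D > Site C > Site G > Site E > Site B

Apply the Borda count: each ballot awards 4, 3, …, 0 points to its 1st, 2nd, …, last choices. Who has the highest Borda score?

Site C

Borda scores:
  Site G: 9·0 + 10·3 + 5·2 + 8·0 + 2·2 = 44
  Site C: 9·2 + 10·2 + 5·3 + 8·4 + 2·3 = 91
  Site B: 9·1 + 10·1 + 5·4 + 8·3 + 2·0 = 63
  Site E: 9·4 + 10·4 + 5·0 + 8·1 + 2·1 = 86
  Site D: 9·3 + 10·0 + 5·1 + 8·2 + 2·4 = 56
Site C has the highest total.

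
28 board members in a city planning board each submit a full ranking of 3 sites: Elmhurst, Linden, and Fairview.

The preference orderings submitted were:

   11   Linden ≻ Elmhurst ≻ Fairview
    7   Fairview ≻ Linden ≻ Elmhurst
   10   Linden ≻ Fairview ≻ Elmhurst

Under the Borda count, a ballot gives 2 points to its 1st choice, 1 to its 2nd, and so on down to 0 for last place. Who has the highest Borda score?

Linden

Borda scores:
  Elmhurst: 11·1 + 7·0 + 10·0 = 11
  Linden: 11·2 + 7·1 + 10·2 = 49
  Fairview: 11·0 + 7·2 + 10·1 = 24
Linden has the highest total.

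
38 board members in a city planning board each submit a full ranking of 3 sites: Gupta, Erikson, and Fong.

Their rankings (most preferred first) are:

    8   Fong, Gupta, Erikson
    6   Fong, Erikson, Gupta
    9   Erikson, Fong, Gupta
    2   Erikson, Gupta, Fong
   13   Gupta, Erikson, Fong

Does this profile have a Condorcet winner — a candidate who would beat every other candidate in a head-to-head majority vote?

Head-to-head results (38 voters total):
Gupta vs Erikson: Gupta wins 21–17.
Gupta vs Fong: Fong wins 23–15.
Erikson vs Fong: Erikson wins 24–14.
No candidate beats all others: Gupta beats Erikson beats Fong beats Gupta, a majority cycle.

No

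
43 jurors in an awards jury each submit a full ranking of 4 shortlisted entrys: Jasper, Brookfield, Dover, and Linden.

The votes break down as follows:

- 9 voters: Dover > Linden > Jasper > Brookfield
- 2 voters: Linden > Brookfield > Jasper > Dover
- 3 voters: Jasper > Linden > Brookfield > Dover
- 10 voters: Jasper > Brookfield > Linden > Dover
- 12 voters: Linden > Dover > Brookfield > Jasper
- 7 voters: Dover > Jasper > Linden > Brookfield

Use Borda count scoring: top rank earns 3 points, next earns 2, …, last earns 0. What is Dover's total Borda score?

72

Borda scores:
  Jasper: 9·1 + 2·1 + 3·3 + 10·3 + 12·0 + 7·2 = 64
  Brookfield: 9·0 + 2·2 + 3·1 + 10·2 + 12·1 + 7·0 = 39
  Dover: 9·3 + 2·0 + 3·0 + 10·0 + 12·2 + 7·3 = 72
  Linden: 9·2 + 2·3 + 3·2 + 10·1 + 12·3 + 7·1 = 83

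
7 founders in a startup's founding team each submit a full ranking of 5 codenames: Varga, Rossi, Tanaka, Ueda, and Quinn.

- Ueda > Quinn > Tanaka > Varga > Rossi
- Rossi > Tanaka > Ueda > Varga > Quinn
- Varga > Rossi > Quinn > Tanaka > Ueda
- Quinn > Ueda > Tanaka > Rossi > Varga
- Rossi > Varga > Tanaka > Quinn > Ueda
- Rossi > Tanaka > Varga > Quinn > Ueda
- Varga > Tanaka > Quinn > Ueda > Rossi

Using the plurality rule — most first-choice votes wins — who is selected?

Rossi

First-place vote totals:
  Varga: 2
  Rossi: 3
  Tanaka: 0
  Ueda: 1
  Quinn: 1
Rossi has the most first-place votes.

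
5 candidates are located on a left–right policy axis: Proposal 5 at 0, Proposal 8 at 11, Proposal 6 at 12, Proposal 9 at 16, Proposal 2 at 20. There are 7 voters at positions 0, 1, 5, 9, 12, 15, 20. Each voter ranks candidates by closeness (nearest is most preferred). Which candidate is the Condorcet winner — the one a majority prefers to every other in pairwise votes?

With single-peaked preferences on a line, the Condorcet winner is the candidate closest to the median voter.
The median voter (position 9) is closest to Proposal 8 at 11.
Check: Proposal 8 vs Proposal 6 — voters closer to Proposal 8: 4 of 7.

Proposal 8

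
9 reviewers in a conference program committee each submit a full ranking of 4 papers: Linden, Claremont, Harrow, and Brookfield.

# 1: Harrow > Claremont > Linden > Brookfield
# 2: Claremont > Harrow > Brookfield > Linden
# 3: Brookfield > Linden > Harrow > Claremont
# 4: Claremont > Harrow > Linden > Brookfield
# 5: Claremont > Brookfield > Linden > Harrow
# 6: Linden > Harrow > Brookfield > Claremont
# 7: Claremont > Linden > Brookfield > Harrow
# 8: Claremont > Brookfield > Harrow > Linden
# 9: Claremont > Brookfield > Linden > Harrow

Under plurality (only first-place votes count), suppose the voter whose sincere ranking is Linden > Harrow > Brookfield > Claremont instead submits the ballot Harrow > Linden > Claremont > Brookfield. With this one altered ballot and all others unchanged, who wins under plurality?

First-place totals with the altered ballot: Linden 0, Claremont 6, Harrow 2, Brookfield 1.
The winner is unchanged: still Claremont.

Claremont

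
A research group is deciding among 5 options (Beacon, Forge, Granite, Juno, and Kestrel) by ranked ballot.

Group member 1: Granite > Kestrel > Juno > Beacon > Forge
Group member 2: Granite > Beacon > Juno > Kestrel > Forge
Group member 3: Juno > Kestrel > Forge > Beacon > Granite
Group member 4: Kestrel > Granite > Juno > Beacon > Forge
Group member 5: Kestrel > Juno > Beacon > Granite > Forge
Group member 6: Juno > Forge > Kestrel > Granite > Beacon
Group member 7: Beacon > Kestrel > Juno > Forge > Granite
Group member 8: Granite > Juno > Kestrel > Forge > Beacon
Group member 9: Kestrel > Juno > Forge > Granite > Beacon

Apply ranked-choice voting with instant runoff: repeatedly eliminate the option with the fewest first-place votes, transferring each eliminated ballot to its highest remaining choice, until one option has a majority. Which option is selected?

Kestrel

Round 1: Granite 3, Kestrel 3, Juno 2, Beacon 1, Forge 0. Forge has the fewest and is eliminated.
Round 2: Granite 3, Kestrel 3, Juno 2, Beacon 1. Beacon has the fewest and is eliminated.
Round 3: Kestrel 4, Granite 3, Juno 2. Juno has the fewest and is eliminated.
Round 4: Kestrel 6, Granite 3. Kestrel has a majority.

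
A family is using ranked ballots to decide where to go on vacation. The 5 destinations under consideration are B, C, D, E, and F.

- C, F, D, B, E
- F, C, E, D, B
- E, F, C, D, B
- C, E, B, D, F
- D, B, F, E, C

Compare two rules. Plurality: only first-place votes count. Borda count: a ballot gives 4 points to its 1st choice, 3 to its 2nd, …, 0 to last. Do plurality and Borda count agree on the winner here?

Yes

Plurality first-place counts: B 0, C 2, D 1, E 1, F 1 → C.
Borda totals: B 6, C 13, D 9, E 10, F 12 → C.
The two rules agree on C.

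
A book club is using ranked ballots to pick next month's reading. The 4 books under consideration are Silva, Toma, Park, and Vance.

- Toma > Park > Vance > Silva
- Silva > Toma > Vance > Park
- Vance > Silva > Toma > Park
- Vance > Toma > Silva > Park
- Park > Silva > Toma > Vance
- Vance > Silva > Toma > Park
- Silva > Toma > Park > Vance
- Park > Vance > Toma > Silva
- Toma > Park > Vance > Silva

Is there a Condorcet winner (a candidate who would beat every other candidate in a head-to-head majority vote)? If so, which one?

Head-to-head results (9 voters total):
Silva vs Toma: Silva wins 5–4.
Silva vs Park: Silva wins 5–4.
Silva vs Vance: Vance wins 6–3.
Toma vs Park: Toma wins 7–2.
Toma vs Vance: Toma wins 5–4.
Park vs Vance: Park wins 5–4.
No candidate beats all others: Silva beats Toma beats Vance beats Silva, a majority cycle.

There is no Condorcet winner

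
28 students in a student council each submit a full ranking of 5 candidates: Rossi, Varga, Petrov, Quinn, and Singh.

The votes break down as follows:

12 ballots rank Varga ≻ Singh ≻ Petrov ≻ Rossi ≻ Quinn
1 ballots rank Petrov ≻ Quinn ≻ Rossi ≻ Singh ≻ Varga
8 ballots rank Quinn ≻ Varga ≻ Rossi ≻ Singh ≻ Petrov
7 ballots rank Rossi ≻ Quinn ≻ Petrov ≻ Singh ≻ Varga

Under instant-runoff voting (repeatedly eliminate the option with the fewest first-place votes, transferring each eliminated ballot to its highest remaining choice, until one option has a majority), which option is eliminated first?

Round 1: Varga 12, Quinn 8, Rossi 7, Petrov 1, Singh 0. Singh has the fewest and is eliminated.
Round 2: Varga 12, Quinn 8, Rossi 7, Petrov 1. Petrov has the fewest and is eliminated.
Round 3: Varga 12, Quinn 9, Rossi 7. Rossi has the fewest and is eliminated.
Round 4: Quinn 16, Varga 12. Quinn has a majority.

Singh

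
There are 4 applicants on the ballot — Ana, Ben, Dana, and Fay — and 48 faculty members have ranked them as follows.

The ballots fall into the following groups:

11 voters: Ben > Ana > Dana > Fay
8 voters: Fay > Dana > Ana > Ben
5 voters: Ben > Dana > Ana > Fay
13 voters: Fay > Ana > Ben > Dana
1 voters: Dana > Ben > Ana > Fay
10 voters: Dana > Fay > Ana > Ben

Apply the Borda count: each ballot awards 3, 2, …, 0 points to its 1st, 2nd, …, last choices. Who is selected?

Borda scores:
  Ana: 11·2 + 8·1 + 5·1 + 13·2 + 1 + 10·1 = 72
  Ben: 11·3 + 8·0 + 5·3 + 13·1 + 2 + 10·0 = 63
  Dana: 11·1 + 8·2 + 5·2 + 13·0 + 3 + 10·3 = 70
  Fay: 11·0 + 8·3 + 5·0 + 13·3 + 0 + 10·2 = 83
Fay has the highest total.

Fay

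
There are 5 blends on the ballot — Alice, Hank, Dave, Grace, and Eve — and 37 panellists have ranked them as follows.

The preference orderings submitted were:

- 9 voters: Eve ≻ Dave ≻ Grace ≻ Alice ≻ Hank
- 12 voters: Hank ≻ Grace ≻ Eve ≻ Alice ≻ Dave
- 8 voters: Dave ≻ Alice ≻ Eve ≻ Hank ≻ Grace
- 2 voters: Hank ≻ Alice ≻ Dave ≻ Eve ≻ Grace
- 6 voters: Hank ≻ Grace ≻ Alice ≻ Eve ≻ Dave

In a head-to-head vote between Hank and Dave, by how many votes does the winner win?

Ballots ranking Hank above Dave: 12+2+6 = 20.
Ballots ranking Dave above Hank: 9+8 = 17.
Hank wins 20–17, a margin of 3.

3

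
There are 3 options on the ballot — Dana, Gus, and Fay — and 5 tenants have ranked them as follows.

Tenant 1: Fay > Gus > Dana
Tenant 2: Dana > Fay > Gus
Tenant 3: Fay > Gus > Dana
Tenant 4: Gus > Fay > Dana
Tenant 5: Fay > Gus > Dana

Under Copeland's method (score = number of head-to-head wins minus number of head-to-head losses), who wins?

Pairwise results:
  Dana vs Gus: Gus wins 4–1.
  Dana vs Fay: Fay wins 4–1.
  Gus vs Fay: Fay wins 4–1.
Copeland scores (wins − losses):
  Dana: 0 − 2 = -2
  Gus: 1 − 1 = 0
  Fay: 2 − 0 = 2
Fay has the best Copeland score.

Fay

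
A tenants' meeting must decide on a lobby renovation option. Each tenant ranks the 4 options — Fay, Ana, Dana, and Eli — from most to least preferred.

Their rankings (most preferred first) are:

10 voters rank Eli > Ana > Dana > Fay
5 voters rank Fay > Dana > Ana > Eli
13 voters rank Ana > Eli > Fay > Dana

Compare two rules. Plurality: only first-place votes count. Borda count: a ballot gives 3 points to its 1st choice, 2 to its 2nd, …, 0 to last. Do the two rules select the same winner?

Plurality first-place counts: Fay 5, Ana 13, Dana 0, Eli 10 → Ana.
Borda totals: Fay 28, Ana 64, Dana 20, Eli 56 → Ana.
The two rules agree on Ana.

Yes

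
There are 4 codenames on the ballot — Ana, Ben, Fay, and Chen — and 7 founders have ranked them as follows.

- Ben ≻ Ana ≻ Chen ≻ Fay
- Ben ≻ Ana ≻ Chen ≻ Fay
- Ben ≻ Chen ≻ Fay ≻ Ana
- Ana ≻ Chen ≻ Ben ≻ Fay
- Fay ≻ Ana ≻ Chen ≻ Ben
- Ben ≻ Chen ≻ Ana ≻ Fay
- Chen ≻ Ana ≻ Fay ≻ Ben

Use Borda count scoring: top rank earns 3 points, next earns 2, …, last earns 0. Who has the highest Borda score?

Borda scores:
  Ana: 2 + 2 + 0 + 3 + 2 + 1 + 2 = 12
  Ben: 3 + 3 + 3 + 1 + 0 + 3 + 0 = 13
  Fay: 0 + 0 + 1 + 0 + 3 + 0 + 1 = 5
  Chen: 1 + 1 + 2 + 2 + 1 + 2 + 3 = 12
Ben has the highest total.

Ben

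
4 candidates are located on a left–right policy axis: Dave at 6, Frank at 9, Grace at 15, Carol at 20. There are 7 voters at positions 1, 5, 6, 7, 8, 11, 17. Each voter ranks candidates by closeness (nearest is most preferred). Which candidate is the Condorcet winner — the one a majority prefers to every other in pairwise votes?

Dave

With single-peaked preferences on a line, the Condorcet winner is the candidate closest to the median voter.
The median voter (position 7) is closest to Dave at 6.
Check: Dave vs Carol — voters closer to Dave: 6 of 7.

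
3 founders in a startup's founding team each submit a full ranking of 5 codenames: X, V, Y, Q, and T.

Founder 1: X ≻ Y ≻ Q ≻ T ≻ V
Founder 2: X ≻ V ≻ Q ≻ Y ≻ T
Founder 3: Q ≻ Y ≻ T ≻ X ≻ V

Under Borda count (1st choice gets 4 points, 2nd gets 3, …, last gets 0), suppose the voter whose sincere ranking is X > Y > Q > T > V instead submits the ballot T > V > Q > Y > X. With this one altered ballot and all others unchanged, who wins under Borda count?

Q

Borda totals with the altered ballot: X 5, V 6, Y 5, Q 8, T 6.
The switch changes the winner from X to Q.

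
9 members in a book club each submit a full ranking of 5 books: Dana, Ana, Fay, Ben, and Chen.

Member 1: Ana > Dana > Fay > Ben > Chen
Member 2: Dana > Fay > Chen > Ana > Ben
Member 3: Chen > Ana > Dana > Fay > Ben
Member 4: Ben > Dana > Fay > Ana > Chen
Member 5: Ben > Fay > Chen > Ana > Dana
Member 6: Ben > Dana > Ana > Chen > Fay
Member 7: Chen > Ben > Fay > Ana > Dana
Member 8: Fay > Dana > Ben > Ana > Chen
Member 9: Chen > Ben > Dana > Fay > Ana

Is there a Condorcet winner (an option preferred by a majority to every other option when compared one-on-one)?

Yes

Head-to-head results (9 voters total):
Dana vs Ana: Dana wins 5–4.
Dana vs Fay: Dana wins 6–3.
Dana vs Ben: Ben wins 5–4.
Dana vs Chen: Dana wins 5–4.
Ana vs Fay: Fay wins 6–3.
Ana vs Ben: Ben wins 6–3.
Ana vs Chen: Chen wins 5–4.
Fay vs Ben: Ben wins 5–4.
Fay vs Chen: Fay wins 5–4.
Ben vs Chen: Ben wins 5–4.
Ben beats each rival — Dana (5–4), Ana (6–3), Fay (5–4), Chen (5–4) — so Ben is the Condorcet winner.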